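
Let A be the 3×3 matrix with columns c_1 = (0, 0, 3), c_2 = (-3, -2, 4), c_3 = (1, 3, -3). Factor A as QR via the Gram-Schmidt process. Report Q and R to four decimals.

c_1 = (0, 0, 3); ‖c_1‖ = 3.0000, so q_1 = (0.0000, 0.0000, 1.0000).
q_1·c_2 = 0.0000·(-3) + 0.0000·(-2) + 1.0000·4 = 4.0000.
u_2 = c_2 − 4.0000·q_1 = (-3.0000, -2.0000, 0.0000).
‖u_2‖ = 3.6056, so q_2 = (-0.8321, -0.5547, 0.0000).
q_1·c_3 = 0.0000·1 + 0.0000·3 + 1.0000·(-3) = -3.0000; q_2·c_3 = (-0.8321)·1 + (-0.5547)·3 + 0.0000·(-3) = -2.4962.
u_3 = c_3 + 3.0000·q_1 + 2.4962·q_2 = (-1.0769, 1.6154, 0.0000).
‖u_3‖ = 1.9415, so q_3 = (-0.5547, 0.8321, 0.0000).

Q = [[0.0000, -0.8321, -0.5547], [0.0000, -0.5547, 0.8321], [1.0000, 0.0000, 0.0000]], R = [[3.0000, 4.0000, -3.0000], [0.0000, 3.6056, -2.4962], [0.0000, 0.0000, 1.9415]]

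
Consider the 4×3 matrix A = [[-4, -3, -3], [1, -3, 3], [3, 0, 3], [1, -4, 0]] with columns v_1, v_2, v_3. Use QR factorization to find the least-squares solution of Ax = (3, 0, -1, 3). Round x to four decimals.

x = (0.3559, -0.6700, -0.7608)

e_1 = v_1/‖v_1‖ = (-4, 1, 3, 1)/5.1962 = (-0.7698, 0.1925, 0.5774, 0.1925).
r_{12} = e_1·v_2 = 0.9623.
u_2 = v_2 − 0.9623·e_1 = (-2.2593, -3.1852, -0.5556, -4.1852).
‖u_2‖ = 5.7510, so e_2 = (-0.3928, -0.5538, -0.0966, -0.7277).
r_{13} = e_1·v_3 = 4.6188; r_{23} = e_2·v_3 = -0.7728.
u_3 = v_3 − 4.6188·e_1 + 0.7728·e_2 = (0.2520, 1.6831, 0.2587, -1.4513).
‖u_3‖ = 2.2515, so e_3 = (0.1119, 0.7475, 0.1149, -0.6446).
Qᵀb = (-2.3094, -3.2651, -1.7129).
Back-substitute: x_3 = -1.7129/2.2515 = -0.7608.
x_2 = (-3.2651 + 0.7728·(-0.7608))/5.7510 = -0.6700.
x_1 = (-2.3094 − 0.9623·(-0.6700) − 4.6188·(-0.7608))/5.1962 = 0.3559.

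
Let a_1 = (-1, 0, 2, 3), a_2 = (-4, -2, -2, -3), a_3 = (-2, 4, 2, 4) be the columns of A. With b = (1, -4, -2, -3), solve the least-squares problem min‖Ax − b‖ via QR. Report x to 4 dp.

x = (0.2648, 0.1457, -0.9109)

a_1 = (-1, 0, 2, 3); ‖a_1‖ = 3.7417, so e_1 = (-0.2673, 0.0000, 0.5345, 0.8018).
e_1·a_2 = (-0.2673)·(-4) + 0.0000·(-2) + 0.5345·(-2) + 0.8018·(-3) = -2.4054.
u_2 = a_2 + 2.4054·e_1 = (-4.6429, -2.0000, -0.7143, -1.0714).
‖u_2‖ = 5.2167, so e_2 = (-0.8900, -0.3834, -0.1369, -0.2054).
e_1·a_3 = (-0.2673)·(-2) + 0.0000·4 + 0.5345·2 + 0.8018·4 = 4.8107; e_2·a_3 = (-0.8900)·(-2) + (-0.3834)·4 + (-0.1369)·2 + (-0.2054)·4 = -0.8489.
u_3 = a_3 − 4.8107·e_1 + 0.8489·e_2 = (-1.4698, 3.6745, -0.6877, -0.0315).
‖u_3‖ = 4.0170, so e_3 = (-0.3659, 0.9147, -0.1712, -0.0078).
Qᵀb = (-3.7417, 1.5335, -3.6590).
Back-substitute: x_3 = -3.6590/4.0170 = -0.9109.
x_2 = (1.5335 + 0.8489·(-0.9109))/5.2167 = 0.1457.
x_1 = (-3.7417 + 2.4054·0.1457 − 4.8107·(-0.9109))/3.7417 = 0.2648.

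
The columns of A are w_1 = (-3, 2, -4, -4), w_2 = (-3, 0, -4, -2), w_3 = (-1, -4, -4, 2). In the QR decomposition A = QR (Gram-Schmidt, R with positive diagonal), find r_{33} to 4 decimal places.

w_1 = (-3, 2, -4, -4); ‖w_1‖ = 6.7082, so e_1 = (-0.4472, 0.2981, -0.5963, -0.5963).
e_1·w_2 = (-0.4472)·(-3) + 0.2981·0 + (-0.5963)·(-4) + (-0.5963)·(-2) = 4.9193.
u_2 = w_2 − 4.9193·e_1 = (-0.8000, -1.4667, -1.0667, 0.9333).
‖u_2‖ = 2.1909, so e_2 = (-0.3651, -0.6694, -0.4869, 0.4260).
e_1·w_3 = (-0.4472)·(-1) + 0.2981·(-4) + (-0.5963)·(-4) + (-0.5963)·2 = 0.4472; e_2·w_3 = (-0.3651)·(-1) + (-0.6694)·(-4) + (-0.4869)·(-4) + 0.4260·2 = 5.8424.
u_3 = w_3 − 0.4472·e_1 − 5.8424·e_2 = (1.3333, -0.2222, -0.8889, -0.2222).
r_{33} = ‖u_3‖ = 1.6330.

r_{33} = 1.6330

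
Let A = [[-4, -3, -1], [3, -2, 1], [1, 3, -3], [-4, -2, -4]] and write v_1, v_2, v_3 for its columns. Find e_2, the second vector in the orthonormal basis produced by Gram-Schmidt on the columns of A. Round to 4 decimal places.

e_1 = v_1/‖v_1‖ = (-4, 3, 1, -4)/6.4807 = (-0.6172, 0.4629, 0.1543, -0.6172).
r_{12} = e_1·v_2 = 2.6232.
u_2 = v_2 − 2.6232·e_1 = (-1.3810, -3.2143, 2.5952, -0.3810).
‖u_2‖ = 4.3725, so e_2 = (-0.3158, -0.7351, 0.5935, -0.0871).

e_2 = (-0.3158, -0.7351, 0.5935, -0.0871)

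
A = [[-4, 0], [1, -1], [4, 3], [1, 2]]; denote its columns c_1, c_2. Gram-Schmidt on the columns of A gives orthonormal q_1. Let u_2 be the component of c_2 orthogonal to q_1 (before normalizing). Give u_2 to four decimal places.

c_1 = (-4, 1, 4, 1); ‖c_1‖ = 5.8310, so q_1 = (-0.6860, 0.1715, 0.6860, 0.1715).
q_1·c_2 = (-0.6860)·0 + 0.1715·(-1) + 0.6860·3 + 0.1715·2 = 2.2295.
u_2 = c_2 − 2.2295·q_1 = (1.5294, -1.3824, 1.4706, 1.6176).

u_2 = (1.5294, -1.3824, 1.4706, 1.6176)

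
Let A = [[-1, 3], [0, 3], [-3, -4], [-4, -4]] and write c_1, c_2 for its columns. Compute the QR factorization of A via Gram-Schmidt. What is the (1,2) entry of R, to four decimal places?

e_1 = c_1/‖c_1‖ = (-1, 0, -3, -4)/5.0990 = (-0.1961, 0.0000, -0.5883, -0.7845).
r_{12} = e_1·c_2 = 4.9029.

r_{12} = 4.9029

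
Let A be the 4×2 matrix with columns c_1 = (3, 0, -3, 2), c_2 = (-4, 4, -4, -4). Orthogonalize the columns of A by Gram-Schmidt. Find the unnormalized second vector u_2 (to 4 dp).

e_1 = c_1/‖c_1‖ = (3, 0, -3, 2)/4.6904 = (0.6396, 0.0000, -0.6396, 0.4264).
r_{12} = e_1·c_2 = -1.7056.
u_2 = c_2 + 1.7056·e_1 = (-2.9091, 4.0000, -5.0909, -3.2727).

u_2 = (-2.9091, 4.0000, -5.0909, -3.2727)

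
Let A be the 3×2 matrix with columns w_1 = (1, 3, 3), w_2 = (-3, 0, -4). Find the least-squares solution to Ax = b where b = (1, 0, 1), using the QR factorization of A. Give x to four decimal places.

x = (-0.0200, -0.2920)

w_1 = (1, 3, 3); ‖w_1‖ = 4.3589, so e_1 = (0.2294, 0.6882, 0.6882).
e_1·w_2 = 0.2294·(-3) + 0.6882·0 + 0.6882·(-4) = -3.4412.
u_2 = w_2 + 3.4412·e_1 = (-2.2105, 2.3684, -1.6316).
‖u_2‖ = 3.6274, so e_2 = (-0.6094, 0.6529, -0.4498).
Qᵀb = (0.9177, -1.0592).
Back-substitute: x_2 = -1.0592/3.6274 = -0.2920.
x_1 = (0.9177 + 3.4412·(-0.2920))/4.3589 = -0.0200.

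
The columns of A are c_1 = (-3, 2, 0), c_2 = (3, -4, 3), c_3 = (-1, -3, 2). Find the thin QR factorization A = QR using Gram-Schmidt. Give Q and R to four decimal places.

Q = [[-0.8321, -0.2691, -0.4851], [0.5547, -0.4036, -0.7276], [0.0000, 0.8745, -0.4851]], R = [[3.6056, -4.7150, -0.8321], [0.0000, 3.4306, 3.2288], [0.0000, 0.0000, 1.6977]]

c_1 = (-3, 2, 0); ‖c_1‖ = 3.6056, so q_1 = (-0.8321, 0.5547, 0.0000).
q_1·c_2 = (-0.8321)·3 + 0.5547·(-4) + 0.0000·3 = -4.7150.
u_2 = c_2 + 4.7150·q_1 = (-0.9231, -1.3846, 3.0000).
‖u_2‖ = 3.4306, so q_2 = (-0.2691, -0.4036, 0.8745).
q_1·c_3 = (-0.8321)·(-1) + 0.5547·(-3) + 0.0000·2 = -0.8321; q_2·c_3 = (-0.2691)·(-1) + (-0.4036)·(-3) + 0.8745·2 = 3.2288.
u_3 = c_3 + 0.8321·q_1 − 3.2288·q_2 = (-0.8235, -1.2353, -0.8235).
‖u_3‖ = 1.6977, so q_3 = (-0.4851, -0.7276, -0.4851).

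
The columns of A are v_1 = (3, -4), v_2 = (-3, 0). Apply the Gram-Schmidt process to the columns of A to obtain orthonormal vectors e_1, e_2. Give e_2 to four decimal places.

e_2 = (-0.8000, -0.6000)

v_1 = (3, -4); ‖v_1‖ = 5.0000, so e_1 = (0.6000, -0.8000).
e_1·v_2 = 0.6000·(-3) + (-0.8000)·0 = -1.8000.
u_2 = v_2 + 1.8000·e_1 = (-1.9200, -1.4400).
‖u_2‖ = 2.4000, so e_2 = (-0.8000, -0.6000).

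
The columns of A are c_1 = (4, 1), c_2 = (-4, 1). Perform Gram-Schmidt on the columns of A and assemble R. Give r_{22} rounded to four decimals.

c_1 = (4, 1); ‖c_1‖ = 4.1231, so e_1 = (0.9701, 0.2425).
e_1·c_2 = 0.9701·(-4) + 0.2425·1 = -3.6380.
u_2 = c_2 + 3.6380·e_1 = (-0.4706, 1.8824).
r_{22} = ‖u_2‖ = 1.9403.

r_{22} = 1.9403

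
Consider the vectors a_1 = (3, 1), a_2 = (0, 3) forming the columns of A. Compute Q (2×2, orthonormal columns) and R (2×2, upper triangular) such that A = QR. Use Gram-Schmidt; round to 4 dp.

Q = [[0.9487, -0.3162], [0.3162, 0.9487]], R = [[3.1623, 0.9487], [0.0000, 2.8460]]

a_1 = (3, 1); ‖a_1‖ = 3.1623, so q_1 = (0.9487, 0.3162).
q_1·a_2 = 0.9487·0 + 0.3162·3 = 0.9487.
u_2 = a_2 − 0.9487·q_1 = (-0.9000, 2.7000).
‖u_2‖ = 2.8460, so q_2 = (-0.3162, 0.9487).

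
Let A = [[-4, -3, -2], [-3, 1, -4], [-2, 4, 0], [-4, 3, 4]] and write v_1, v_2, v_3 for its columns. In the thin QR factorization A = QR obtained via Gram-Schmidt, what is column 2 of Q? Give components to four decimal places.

e_2 = (-0.6998, 0.0469, 0.6177, 0.3558)

v_1 = (-4, -3, -2, -4); ‖v_1‖ = 6.7082, so e_1 = (-0.5963, -0.4472, -0.2981, -0.5963).
e_1·v_2 = (-0.5963)·(-3) + (-0.4472)·1 + (-0.2981)·4 + (-0.5963)·3 = -1.6398.
u_2 = v_2 + 1.6398·e_1 = (-3.9778, 0.2667, 3.5111, 2.0222).
‖u_2‖ = 5.6843, so e_2 = (-0.6998, 0.0469, 0.6177, 0.3558).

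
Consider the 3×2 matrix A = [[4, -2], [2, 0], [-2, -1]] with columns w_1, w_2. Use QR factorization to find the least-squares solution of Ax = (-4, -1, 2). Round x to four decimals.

e_1 = w_1/‖w_1‖ = (4, 2, -2)/4.8990 = (0.8165, 0.4082, -0.4082).
r_{12} = e_1·w_2 = -1.2247.
u_2 = w_2 + 1.2247·e_1 = (-1.0000, 0.5000, -1.5000).
‖u_2‖ = 1.8708, so e_2 = (-0.5345, 0.2673, -0.8018).
Qᵀb = (-4.4907, 0.2673).
Back-substitute: x_2 = 0.2673/1.8708 = 0.1429.
x_1 = (-4.4907 + 1.2247·0.1429)/4.8990 = -0.8810.

x = (-0.8810, 0.1429)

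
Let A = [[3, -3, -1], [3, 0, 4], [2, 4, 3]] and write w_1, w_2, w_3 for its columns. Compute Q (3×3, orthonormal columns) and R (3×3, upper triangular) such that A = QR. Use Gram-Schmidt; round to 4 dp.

w_1 = (3, 3, 2); ‖w_1‖ = 4.6904, so q_1 = (0.6396, 0.6396, 0.4264).
q_1·w_2 = 0.6396·(-3) + 0.6396·0 + 0.4264·4 = -0.2132.
u_2 = w_2 + 0.2132·q_1 = (-2.8636, 0.1364, 4.0909).
‖u_2‖ = 4.9955, so q_2 = (-0.5732, 0.0273, 0.8189).
q_1·w_3 = 0.6396·(-1) + 0.6396·4 + 0.4264·3 = 3.1980; q_2·w_3 = (-0.5732)·(-1) + 0.0273·4 + 0.8189·3 = 3.1392.
u_3 = w_3 − 3.1980·q_1 − 3.1392·q_2 = (-1.2459, 1.8689, -0.9344).
‖u_3‖ = 2.4327, so q_3 = (-0.5121, 0.7682, -0.3841).

Q = [[0.6396, -0.5732, -0.5121], [0.6396, 0.0273, 0.7682], [0.4264, 0.8189, -0.3841]], R = [[4.6904, -0.2132, 3.1980], [0.0000, 4.9955, 3.1392], [0.0000, 0.0000, 2.4327]]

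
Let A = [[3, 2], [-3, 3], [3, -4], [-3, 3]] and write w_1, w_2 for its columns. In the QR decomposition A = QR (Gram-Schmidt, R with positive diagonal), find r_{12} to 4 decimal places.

w_1 = (3, -3, 3, -3); ‖w_1‖ = 6.0000, so e_1 = (0.5000, -0.5000, 0.5000, -0.5000).
r_{12} = e_1·w_2 = -4.0000.

r_{12} = -4.0000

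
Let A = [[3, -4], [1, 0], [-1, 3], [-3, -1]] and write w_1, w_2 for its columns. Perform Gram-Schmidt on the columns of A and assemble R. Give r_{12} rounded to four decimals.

e_1 = w_1/‖w_1‖ = (3, 1, -1, -3)/4.4721 = (0.6708, 0.2236, -0.2236, -0.6708).
r_{12} = e_1·w_2 = -2.6833.

r_{12} = -2.6833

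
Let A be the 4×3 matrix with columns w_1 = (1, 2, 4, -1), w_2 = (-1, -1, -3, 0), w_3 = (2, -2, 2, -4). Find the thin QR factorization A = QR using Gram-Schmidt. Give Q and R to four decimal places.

w_1 = (1, 2, 4, -1); ‖w_1‖ = 4.6904, so e_1 = (0.2132, 0.4264, 0.8528, -0.2132).
e_1·w_2 = 0.2132·(-1) + 0.4264·(-1) + 0.8528·(-3) + (-0.2132)·0 = -3.1980.
u_2 = w_2 + 3.1980·e_1 = (-0.3182, 0.3636, -0.2727, -0.6818).
‖u_2‖ = 0.8790, so e_2 = (-0.3620, 0.4137, -0.3103, -0.7756).
e_1·w_3 = 0.2132·2 + 0.4264·(-2) + 0.8528·2 + (-0.2132)·(-4) = 2.1320; e_2·w_3 = (-0.3620)·2 + 0.4137·(-2) + (-0.3103)·2 + (-0.7756)·(-4) = 0.9308.
u_3 = w_3 − 2.1320·e_1 − 0.9308·e_2 = (1.8824, -3.2941, 0.4706, -2.8235).
‖u_3‖ = 4.7527, so e_3 = (0.3961, -0.6931, 0.0990, -0.5941).

Q = [[0.2132, -0.3620, 0.3961], [0.4264, 0.4137, -0.6931], [0.8528, -0.3103, 0.0990], [-0.2132, -0.7756, -0.5941]], R = [[4.6904, -3.1980, 2.1320], [0.0000, 0.8790, 0.9308], [0.0000, 0.0000, 4.7527]]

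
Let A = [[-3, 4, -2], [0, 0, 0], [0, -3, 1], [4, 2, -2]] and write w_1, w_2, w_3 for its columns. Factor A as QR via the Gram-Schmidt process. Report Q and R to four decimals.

Q = [[-0.6000, 0.6610, -0.4507], [0.0000, 0.0000, 0.0000], [0.0000, -0.5633, -0.8262], [0.8000, 0.4957, -0.3380]], R = [[5.0000, -0.8000, -0.4000], [0.0000, 5.3254, -2.8768], [0.0000, 0.0000, 0.7511]]

w_1 = (-3, 0, 0, 4); ‖w_1‖ = 5.0000, so q_1 = (-0.6000, 0.0000, 0.0000, 0.8000).
q_1·w_2 = (-0.6000)·4 + 0.0000·0 + 0.0000·(-3) + 0.8000·2 = -0.8000.
u_2 = w_2 + 0.8000·q_1 = (3.5200, 0.0000, -3.0000, 2.6400).
‖u_2‖ = 5.3254, so q_2 = (0.6610, 0.0000, -0.5633, 0.4957).
q_1·w_3 = (-0.6000)·(-2) + 0.0000·0 + 0.0000·1 + 0.8000·(-2) = -0.4000; q_2·w_3 = 0.6610·(-2) + 0.0000·0 + (-0.5633)·1 + 0.4957·(-2) = -2.8768.
u_3 = w_3 + 0.4000·q_1 + 2.8768·q_2 = (-0.3385, 0.0000, -0.6206, -0.2539).
‖u_3‖ = 0.7511, so q_3 = (-0.4507, 0.0000, -0.8262, -0.3380).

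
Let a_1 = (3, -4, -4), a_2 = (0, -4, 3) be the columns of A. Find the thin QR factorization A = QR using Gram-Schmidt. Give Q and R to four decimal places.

Q = [[0.4685, -0.0590], [-0.6247, -0.7277], [-0.6247, 0.6834]], R = [[6.4031, 0.6247], [0.0000, 4.9608]]

a_1 = (3, -4, -4); ‖a_1‖ = 6.4031, so e_1 = (0.4685, -0.6247, -0.6247).
e_1·a_2 = 0.4685·0 + (-0.6247)·(-4) + (-0.6247)·3 = 0.6247.
u_2 = a_2 − 0.6247·e_1 = (-0.2927, -3.6098, 3.3902).
‖u_2‖ = 4.9608, so e_2 = (-0.0590, -0.7277, 0.6834).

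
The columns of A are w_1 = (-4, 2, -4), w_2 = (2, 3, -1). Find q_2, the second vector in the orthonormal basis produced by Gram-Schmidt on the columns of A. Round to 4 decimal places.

q_1 = w_1/‖w_1‖ = (-4, 2, -4)/6.0000 = (-0.6667, 0.3333, -0.6667).
r_{12} = q_1·w_2 = 0.3333.
u_2 = w_2 − 0.3333·q_1 = (2.2222, 2.8889, -0.7778).
‖u_2‖ = 3.7268, so q_2 = (0.5963, 0.7752, -0.2087).

q_2 = (0.5963, 0.7752, -0.2087)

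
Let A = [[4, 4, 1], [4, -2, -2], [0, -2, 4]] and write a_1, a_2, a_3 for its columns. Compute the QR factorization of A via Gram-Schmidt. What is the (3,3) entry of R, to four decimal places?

r_{33} = 4.5227

a_1 = (4, 4, 0); ‖a_1‖ = 5.6569, so e_1 = (0.7071, 0.7071, 0.0000).
e_1·a_2 = 0.7071·4 + 0.7071·(-2) + 0.0000·(-2) = 1.4142.
u_2 = a_2 − 1.4142·e_1 = (3.0000, -3.0000, -2.0000).
‖u_2‖ = 4.6904, so e_2 = (0.6396, -0.6396, -0.4264).
e_1·a_3 = 0.7071·1 + 0.7071·(-2) + 0.0000·4 = -0.7071; e_2·a_3 = 0.6396·1 + (-0.6396)·(-2) + (-0.4264)·4 = 0.2132.
u_3 = a_3 + 0.7071·e_1 − 0.2132·e_2 = (1.3636, -1.3636, 4.0909).
r_{33} = ‖u_3‖ = 4.5227.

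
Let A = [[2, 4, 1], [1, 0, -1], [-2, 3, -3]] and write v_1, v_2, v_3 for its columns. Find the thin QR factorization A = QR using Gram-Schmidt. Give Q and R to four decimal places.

Q = [[0.6667, 0.7175, 0.2018], [0.3333, -0.0448, -0.9417], [-0.6667, 0.6951, -0.2691]], R = [[3.0000, 0.6667, 2.3333], [0.0000, 4.9554, -1.3229], [0.0000, 0.0000, 1.9508]]

v_1 = (2, 1, -2); ‖v_1‖ = 3.0000, so q_1 = (0.6667, 0.3333, -0.6667).
q_1·v_2 = 0.6667·4 + 0.3333·0 + (-0.6667)·3 = 0.6667.
u_2 = v_2 − 0.6667·q_1 = (3.5556, -0.2222, 3.4444).
‖u_2‖ = 4.9554, so q_2 = (0.7175, -0.0448, 0.6951).
q_1·v_3 = 0.6667·1 + 0.3333·(-1) + (-0.6667)·(-3) = 2.3333; q_2·v_3 = 0.7175·1 + (-0.0448)·(-1) + 0.6951·(-3) = -1.3229.
u_3 = v_3 − 2.3333·q_1 + 1.3229·q_2 = (0.3937, -1.8371, -0.5249).
‖u_3‖ = 1.9508, so q_3 = (0.2018, -0.9417, -0.2691).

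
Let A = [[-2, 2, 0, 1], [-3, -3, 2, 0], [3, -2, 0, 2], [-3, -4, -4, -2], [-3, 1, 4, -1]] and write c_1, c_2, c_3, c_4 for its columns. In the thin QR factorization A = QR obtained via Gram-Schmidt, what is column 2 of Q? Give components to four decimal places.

q_2 = (0.4216, -0.4216, -0.4568, -0.5973, 0.2811)

c_1 = (-2, -3, 3, -3, -3); ‖c_1‖ = 6.3246, so q_1 = (-0.3162, -0.4743, 0.4743, -0.4743, -0.4743).
q_1·c_2 = (-0.3162)·2 + (-0.4743)·(-3) + 0.4743·(-2) + (-0.4743)·(-4) + (-0.4743)·1 = 1.2649.
u_2 = c_2 − 1.2649·q_1 = (2.4000, -2.4000, -2.6000, -3.4000, 1.6000).
‖u_2‖ = 5.6921, so q_2 = (0.4216, -0.4216, -0.4568, -0.5973, 0.2811).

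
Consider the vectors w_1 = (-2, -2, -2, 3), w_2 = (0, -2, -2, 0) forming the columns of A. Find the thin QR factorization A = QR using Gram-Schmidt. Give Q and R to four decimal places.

Q = [[-0.4364, 0.3424], [-0.4364, -0.5563], [-0.4364, -0.5563], [0.6547, -0.5136]], R = [[4.5826, 1.7457], [0.0000, 2.2254]]

e_1 = w_1/‖w_1‖ = (-2, -2, -2, 3)/4.5826 = (-0.4364, -0.4364, -0.4364, 0.6547).
r_{12} = e_1·w_2 = 1.7457.
u_2 = w_2 − 1.7457·e_1 = (0.7619, -1.2381, -1.2381, -1.1429).
‖u_2‖ = 2.2254, so e_2 = (0.3424, -0.5563, -0.5563, -0.5136).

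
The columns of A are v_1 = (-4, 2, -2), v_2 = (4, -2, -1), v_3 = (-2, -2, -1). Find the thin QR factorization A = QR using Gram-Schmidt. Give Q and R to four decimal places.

Q = [[-0.8165, 0.3651, -0.4472], [0.4082, -0.1826, -0.8944], [-0.4082, -0.9129, 0.0000]], R = [[4.8990, -3.6742, 1.2247], [0.0000, 2.7386, 0.5477], [0.0000, 0.0000, 2.6833]]

v_1 = (-4, 2, -2); ‖v_1‖ = 4.8990, so q_1 = (-0.8165, 0.4082, -0.4082).
q_1·v_2 = (-0.8165)·4 + 0.4082·(-2) + (-0.4082)·(-1) = -3.6742.
u_2 = v_2 + 3.6742·q_1 = (1.0000, -0.5000, -2.5000).
‖u_2‖ = 2.7386, so q_2 = (0.3651, -0.1826, -0.9129).
q_1·v_3 = (-0.8165)·(-2) + 0.4082·(-2) + (-0.4082)·(-1) = 1.2247; q_2·v_3 = 0.3651·(-2) + (-0.1826)·(-2) + (-0.9129)·(-1) = 0.5477.
u_3 = v_3 − 1.2247·q_1 − 0.5477·q_2 = (-1.2000, -2.4000, 0.0000).
‖u_3‖ = 2.6833, so q_3 = (-0.4472, -0.8944, 0.0000).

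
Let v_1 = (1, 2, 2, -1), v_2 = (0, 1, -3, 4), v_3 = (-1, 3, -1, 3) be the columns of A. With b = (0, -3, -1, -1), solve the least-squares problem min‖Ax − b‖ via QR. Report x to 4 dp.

x = (-0.6294, 0.0882, -0.6294)

e_1 = v_1/‖v_1‖ = (1, 2, 2, -1)/3.1623 = (0.3162, 0.6325, 0.6325, -0.3162).
r_{12} = e_1·v_2 = -2.5298.
u_2 = v_2 + 2.5298·e_1 = (0.8000, 2.6000, -1.4000, 3.2000).
‖u_2‖ = 4.4272, so e_2 = (0.1807, 0.5873, -0.3162, 0.7228).
r_{13} = e_1·v_3 = 0.0000; r_{23} = e_2·v_3 = 4.0658.
u_3 = v_3 − 0.0000·e_1 − 4.0658·e_2 = (-1.7347, 0.6122, 0.2857, 0.0612).
‖u_3‖ = 1.8626, so e_3 = (-0.9313, 0.3287, 0.1534, 0.0329).
Qᵀb = (-2.2136, -2.1684, -1.1724).
Back-substitute: x_3 = -1.1724/1.8626 = -0.6294.
x_2 = (-2.1684 − 4.0658·(-0.6294))/4.4272 = 0.0882.
x_1 = (-2.2136 + 2.5298·0.0882 − 0.0000·(-0.6294))/3.1623 = -0.6294.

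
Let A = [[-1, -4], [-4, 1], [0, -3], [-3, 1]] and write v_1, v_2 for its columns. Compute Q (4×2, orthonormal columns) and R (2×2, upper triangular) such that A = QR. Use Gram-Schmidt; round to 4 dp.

v_1 = (-1, -4, 0, -3); ‖v_1‖ = 5.0990, so q_1 = (-0.1961, -0.7845, 0.0000, -0.5883).
q_1·v_2 = (-0.1961)·(-4) + (-0.7845)·1 + 0.0000·(-3) + (-0.5883)·1 = -0.5883.
u_2 = v_2 + 0.5883·q_1 = (-4.1154, 0.5385, -3.0000, 0.6538).
‖u_2‖ = 5.1627, so q_2 = (-0.7971, 0.1043, -0.5811, 0.1266).

Q = [[-0.1961, -0.7971], [-0.7845, 0.1043], [0.0000, -0.5811], [-0.5883, 0.1266]], R = [[5.0990, -0.5883], [0.0000, 5.1627]]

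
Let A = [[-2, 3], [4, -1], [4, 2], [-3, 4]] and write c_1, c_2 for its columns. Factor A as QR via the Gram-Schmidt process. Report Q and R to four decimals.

Q = [[-0.2981, 0.4695], [0.5963, 0.0483], [0.5963, 0.6407], [-0.4472, 0.6056]], R = [[6.7082, -2.0870], [0.0000, 5.0640]]

c_1 = (-2, 4, 4, -3); ‖c_1‖ = 6.7082, so e_1 = (-0.2981, 0.5963, 0.5963, -0.4472).
e_1·c_2 = (-0.2981)·3 + 0.5963·(-1) + 0.5963·2 + (-0.4472)·4 = -2.0870.
u_2 = c_2 + 2.0870·e_1 = (2.3778, 0.2444, 3.2444, 3.0667).
‖u_2‖ = 5.0640, so e_2 = (0.4695, 0.0483, 0.6407, 0.6056).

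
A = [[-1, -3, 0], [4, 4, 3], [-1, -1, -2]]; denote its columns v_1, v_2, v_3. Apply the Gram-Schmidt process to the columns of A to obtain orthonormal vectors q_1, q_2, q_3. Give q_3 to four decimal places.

q_3 = (0.0000, -0.2425, -0.9701)

v_1 = (-1, 4, -1); ‖v_1‖ = 4.2426, so q_1 = (-0.2357, 0.9428, -0.2357).
q_1·v_2 = (-0.2357)·(-3) + 0.9428·4 + (-0.2357)·(-1) = 4.7140.
u_2 = v_2 − 4.7140·q_1 = (-1.8889, -0.4444, 0.1111).
‖u_2‖ = 1.9437, so q_2 = (-0.9718, -0.2287, 0.0572).
q_1·v_3 = (-0.2357)·0 + 0.9428·3 + (-0.2357)·(-2) = 3.2998; q_2·v_3 = (-0.9718)·0 + (-0.2287)·3 + 0.0572·(-2) = -0.8003.
u_3 = v_3 − 3.2998·q_1 + 0.8003·q_2 = (0.0000, -0.2941, -1.1765).
‖u_3‖ = 1.2127, so q_3 = (0.0000, -0.2425, -0.9701).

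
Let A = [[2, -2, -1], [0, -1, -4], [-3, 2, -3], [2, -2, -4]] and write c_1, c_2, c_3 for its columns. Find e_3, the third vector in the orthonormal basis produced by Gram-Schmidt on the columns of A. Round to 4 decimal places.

c_1 = (2, 0, -3, 2); ‖c_1‖ = 4.1231, so e_1 = (0.4851, 0.0000, -0.7276, 0.4851).
e_1·c_2 = 0.4851·(-2) + 0.0000·(-1) + (-0.7276)·2 + 0.4851·(-2) = -3.3955.
u_2 = c_2 + 3.3955·e_1 = (-0.3529, -1.0000, -0.4706, -0.3529).
‖u_2‖ = 1.2127, so e_2 = (-0.2910, -0.8246, -0.3881, -0.2910).
e_1·c_3 = 0.4851·(-1) + 0.0000·(-4) + (-0.7276)·(-3) + 0.4851·(-4) = -0.2425; e_2·c_3 = (-0.2910)·(-1) + (-0.8246)·(-4) + (-0.3881)·(-3) + (-0.2910)·(-4) = 5.9179.
u_3 = c_3 + 0.2425·e_1 − 5.9179·e_2 = (0.8400, 0.8800, -0.8800, -2.1600).
‖u_3‖ = 2.6306, so e_3 = (0.3193, 0.3345, -0.3345, -0.8211).

e_3 = (0.3193, 0.3345, -0.3345, -0.8211)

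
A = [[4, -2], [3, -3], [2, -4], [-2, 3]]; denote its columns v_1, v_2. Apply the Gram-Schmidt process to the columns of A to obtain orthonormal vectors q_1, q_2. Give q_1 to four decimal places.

v_1 = (4, 3, 2, -2); ‖v_1‖ = 5.7446, so q_1 = (0.6963, 0.5222, 0.3482, -0.3482).

q_1 = (0.6963, 0.5222, 0.3482, -0.3482)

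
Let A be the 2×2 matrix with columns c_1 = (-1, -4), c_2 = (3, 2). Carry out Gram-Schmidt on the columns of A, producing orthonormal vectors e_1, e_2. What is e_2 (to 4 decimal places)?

e_2 = (0.9701, -0.2425)

e_1 = c_1/‖c_1‖ = (-1, -4)/4.1231 = (-0.2425, -0.9701).
r_{12} = e_1·c_2 = -2.6679.
u_2 = c_2 + 2.6679·e_1 = (2.3529, -0.5882).
‖u_2‖ = 2.4254, so e_2 = (0.9701, -0.2425).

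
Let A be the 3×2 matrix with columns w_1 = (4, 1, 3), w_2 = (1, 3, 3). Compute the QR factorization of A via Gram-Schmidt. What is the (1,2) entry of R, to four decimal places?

r_{12} = 3.1379

w_1 = (4, 1, 3); ‖w_1‖ = 5.0990, so q_1 = (0.7845, 0.1961, 0.5883).
r_{12} = q_1·w_2 = 3.1379.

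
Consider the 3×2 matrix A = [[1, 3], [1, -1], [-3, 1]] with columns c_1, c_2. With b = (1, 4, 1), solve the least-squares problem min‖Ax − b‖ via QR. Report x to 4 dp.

x = (0.1833, 0.0167)

c_1 = (1, 1, -3); ‖c_1‖ = 3.3166, so e_1 = (0.3015, 0.3015, -0.9045).
e_1·c_2 = 0.3015·3 + 0.3015·(-1) + (-0.9045)·1 = -0.3015.
u_2 = c_2 + 0.3015·e_1 = (3.0909, -0.9091, 0.7273).
‖u_2‖ = 3.3029, so e_2 = (0.9358, -0.2752, 0.2202).
Qᵀb = (0.6030, 0.0550).
Back-substitute: x_2 = 0.0550/3.3029 = 0.0167.
x_1 = (0.6030 + 0.3015·0.0167)/3.3166 = 0.1833.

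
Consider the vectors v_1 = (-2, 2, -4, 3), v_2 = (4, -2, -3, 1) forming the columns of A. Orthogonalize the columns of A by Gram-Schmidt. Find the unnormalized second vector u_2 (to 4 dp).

u_2 = (4.1818, -2.1818, -2.6364, 0.7273)

v_1 = (-2, 2, -4, 3); ‖v_1‖ = 5.7446, so q_1 = (-0.3482, 0.3482, -0.6963, 0.5222).
q_1·v_2 = (-0.3482)·4 + 0.3482·(-2) + (-0.6963)·(-3) + 0.5222·1 = 0.5222.
u_2 = v_2 − 0.5222·q_1 = (4.1818, -2.1818, -2.6364, 0.7273).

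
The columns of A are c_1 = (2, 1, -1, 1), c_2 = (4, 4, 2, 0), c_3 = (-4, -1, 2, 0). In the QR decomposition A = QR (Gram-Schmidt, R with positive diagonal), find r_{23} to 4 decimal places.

c_1 = (2, 1, -1, 1); ‖c_1‖ = 2.6458, so e_1 = (0.7559, 0.3780, -0.3780, 0.3780).
e_1·c_2 = 0.7559·4 + 0.3780·4 + (-0.3780)·2 + 0.3780·0 = 3.7796.
u_2 = c_2 − 3.7796·e_1 = (1.1429, 2.5714, 3.4286, -1.4286).
‖u_2‖ = 4.6599, so e_2 = (0.2453, 0.5518, 0.7358, -0.3066).
r_{23} = e_2·c_3 = -0.0613.

r_{23} = -0.0613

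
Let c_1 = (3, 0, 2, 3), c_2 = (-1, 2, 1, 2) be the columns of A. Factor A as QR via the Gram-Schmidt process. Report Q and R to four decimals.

c_1 = (3, 0, 2, 3); ‖c_1‖ = 4.6904, so e_1 = (0.6396, 0.0000, 0.4264, 0.6396).
e_1·c_2 = 0.6396·(-1) + 0.0000·2 + 0.4264·1 + 0.6396·2 = 1.0660.
u_2 = c_2 − 1.0660·e_1 = (-1.6818, 2.0000, 0.5455, 1.3182).
‖u_2‖ = 2.9772, so e_2 = (-0.5649, 0.6718, 0.1832, 0.4428).

Q = [[0.6396, -0.5649], [0.0000, 0.6718], [0.4264, 0.1832], [0.6396, 0.4428]], R = [[4.6904, 1.0660], [0.0000, 2.9772]]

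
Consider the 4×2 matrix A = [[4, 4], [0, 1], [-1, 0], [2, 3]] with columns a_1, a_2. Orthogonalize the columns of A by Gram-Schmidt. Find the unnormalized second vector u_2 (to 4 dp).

u_2 = (-0.1905, 1.0000, 1.0476, 0.9048)

a_1 = (4, 0, -1, 2); ‖a_1‖ = 4.5826, so e_1 = (0.8729, 0.0000, -0.2182, 0.4364).
e_1·a_2 = 0.8729·4 + 0.0000·1 + (-0.2182)·0 + 0.4364·3 = 4.8008.
u_2 = a_2 − 4.8008·e_1 = (-0.1905, 1.0000, 1.0476, 0.9048).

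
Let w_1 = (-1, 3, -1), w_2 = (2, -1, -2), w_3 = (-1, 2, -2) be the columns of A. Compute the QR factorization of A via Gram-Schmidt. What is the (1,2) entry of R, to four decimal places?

q_1 = w_1/‖w_1‖ = (-1, 3, -1)/3.3166 = (-0.3015, 0.9045, -0.3015).
r_{12} = q_1·w_2 = -0.9045.

r_{12} = -0.9045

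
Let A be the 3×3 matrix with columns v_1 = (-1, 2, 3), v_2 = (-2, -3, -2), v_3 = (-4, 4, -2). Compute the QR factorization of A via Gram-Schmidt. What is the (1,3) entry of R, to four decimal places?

r_{13} = 1.6036

q_1 = v_1/‖v_1‖ = (-1, 2, 3)/3.7417 = (-0.2673, 0.5345, 0.8018).
r_{13} = q_1·v_3 = 1.6036.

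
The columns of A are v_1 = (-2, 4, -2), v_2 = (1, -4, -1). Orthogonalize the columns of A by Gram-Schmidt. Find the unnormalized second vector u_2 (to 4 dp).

v_1 = (-2, 4, -2); ‖v_1‖ = 4.8990, so e_1 = (-0.4082, 0.8165, -0.4082).
e_1·v_2 = (-0.4082)·1 + 0.8165·(-4) + (-0.4082)·(-1) = -3.2660.
u_2 = v_2 + 3.2660·e_1 = (-0.3333, -1.3333, -2.3333).

u_2 = (-0.3333, -1.3333, -2.3333)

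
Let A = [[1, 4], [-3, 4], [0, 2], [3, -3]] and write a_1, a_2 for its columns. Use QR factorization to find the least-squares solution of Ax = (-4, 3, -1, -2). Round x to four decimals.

x = (-1.5106, -0.5707)

q_1 = a_1/‖a_1‖ = (1, -3, 0, 3)/4.3589 = (0.2294, -0.6882, 0.0000, 0.6882).
r_{12} = q_1·a_2 = -3.9001.
u_2 = a_2 + 3.9001·q_1 = (4.8947, 1.3158, 2.0000, -0.3158).
‖u_2‖ = 5.4580, so q_2 = (0.8968, 0.2411, 0.3664, -0.0579).
Qᵀb = (-4.3589, -3.1147).
Back-substitute: x_2 = -3.1147/5.4580 = -0.5707.
x_1 = (-4.3589 + 3.9001·(-0.5707))/4.3589 = -1.5106.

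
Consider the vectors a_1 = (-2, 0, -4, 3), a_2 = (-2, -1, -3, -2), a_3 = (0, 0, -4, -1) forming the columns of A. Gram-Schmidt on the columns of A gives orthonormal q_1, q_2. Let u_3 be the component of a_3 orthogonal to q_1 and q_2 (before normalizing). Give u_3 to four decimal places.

a_1 = (-2, 0, -4, 3); ‖a_1‖ = 5.3852, so q_1 = (-0.3714, 0.0000, -0.7428, 0.5571).
q_1·a_2 = (-0.3714)·(-2) + 0.0000·(-1) + (-0.7428)·(-3) + 0.5571·(-2) = 1.8570.
u_2 = a_2 − 1.8570·q_1 = (-1.3103, -1.0000, -1.6207, -3.0345).
‖u_2‖ = 3.8147, so q_2 = (-0.3435, -0.2621, -0.4249, -0.7955).
q_1·a_3 = (-0.3714)·0 + 0.0000·0 + (-0.7428)·(-4) + 0.5571·(-1) = 2.4140; q_2·a_3 = (-0.3435)·0 + (-0.2621)·0 + (-0.4249)·(-4) + (-0.7955)·(-1) = 2.4949.
u_3 = a_3 − 2.4140·q_1 − 2.4949·q_2 = (1.7536, 0.6540, -1.1469, -0.3602).

u_3 = (1.7536, 0.6540, -1.1469, -0.3602)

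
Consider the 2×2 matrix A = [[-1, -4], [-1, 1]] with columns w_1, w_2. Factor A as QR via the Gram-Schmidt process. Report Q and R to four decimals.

w_1 = (-1, -1); ‖w_1‖ = 1.4142, so e_1 = (-0.7071, -0.7071).
e_1·w_2 = (-0.7071)·(-4) + (-0.7071)·1 = 2.1213.
u_2 = w_2 − 2.1213·e_1 = (-2.5000, 2.5000).
‖u_2‖ = 3.5355, so e_2 = (-0.7071, 0.7071).

Q = [[-0.7071, -0.7071], [-0.7071, 0.7071]], R = [[1.4142, 2.1213], [0.0000, 3.5355]]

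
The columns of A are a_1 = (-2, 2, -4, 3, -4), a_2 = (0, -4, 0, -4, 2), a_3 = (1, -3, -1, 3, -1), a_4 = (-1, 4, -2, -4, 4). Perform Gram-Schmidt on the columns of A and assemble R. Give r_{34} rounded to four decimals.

r_{34} = -5.8780

q_1 = a_1/‖a_1‖ = (-2, 2, -4, 3, -4)/7.0000 = (-0.2857, 0.2857, -0.5714, 0.4286, -0.5714).
r_{12} = q_1·a_2 = -4.0000.
u_2 = a_2 + 4.0000·q_1 = (-1.1429, -2.8571, -2.2857, -2.2857, -0.2857).
‖u_2‖ = 4.4721, so q_2 = (-0.2556, -0.6389, -0.5111, -0.5111, -0.0639).
r_{13} = q_1·a_3 = 1.2857; r_{23} = q_2·a_3 = 0.7028.
u_3 = a_3 − 1.2857·q_1 − 0.7028·q_2 = (1.5469, -2.9184, 0.0939, 2.8082, -0.2204).
‖u_3‖ = 4.3420, so q_3 = (0.3563, -0.6721, 0.0216, 0.6467, -0.0508).
r_{34} = q_3·a_4 = -5.8780.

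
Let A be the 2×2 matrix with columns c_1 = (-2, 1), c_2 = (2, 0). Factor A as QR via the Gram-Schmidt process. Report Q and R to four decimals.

e_1 = c_1/‖c_1‖ = (-2, 1)/2.2361 = (-0.8944, 0.4472).
r_{12} = e_1·c_2 = -1.7889.
u_2 = c_2 + 1.7889·e_1 = (0.4000, 0.8000).
‖u_2‖ = 0.8944, so e_2 = (0.4472, 0.8944).

Q = [[-0.8944, 0.4472], [0.4472, 0.8944]], R = [[2.2361, -1.7889], [0.0000, 0.8944]]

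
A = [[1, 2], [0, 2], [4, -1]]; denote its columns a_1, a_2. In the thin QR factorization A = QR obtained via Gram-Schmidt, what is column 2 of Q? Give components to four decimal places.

a_1 = (1, 0, 4); ‖a_1‖ = 4.1231, so e_1 = (0.2425, 0.0000, 0.9701).
e_1·a_2 = 0.2425·2 + 0.0000·2 + 0.9701·(-1) = -0.4851.
u_2 = a_2 + 0.4851·e_1 = (2.1176, 2.0000, -0.5294).
‖u_2‖ = 2.9605, so e_2 = (0.7153, 0.6756, -0.1788).

e_2 = (0.7153, 0.6756, -0.1788)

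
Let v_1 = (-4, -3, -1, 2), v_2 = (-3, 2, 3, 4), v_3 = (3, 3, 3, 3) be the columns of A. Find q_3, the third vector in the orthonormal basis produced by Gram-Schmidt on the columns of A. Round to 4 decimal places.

q_3 = (0.6295, -0.3846, -0.0141, 0.6750)

q_1 = v_1/‖v_1‖ = (-4, -3, -1, 2)/5.4772 = (-0.7303, -0.5477, -0.1826, 0.3651).
r_{12} = q_1·v_2 = 2.0083.
u_2 = v_2 − 2.0083·q_1 = (-1.5333, 3.1000, 3.3667, 3.2667).
‖u_2‖ = 5.8281, so q_2 = (-0.2631, 0.5319, 0.5777, 0.5605).
r_{13} = q_1·v_3 = -3.2863; r_{23} = q_2·v_3 = 4.2209.
u_3 = v_3 + 3.2863·q_1 − 4.2209·q_2 = (1.7105, -1.0451, -0.0383, 1.8342).
‖u_3‖ = 2.7173, so q_3 = (0.6295, -0.3846, -0.0141, 0.6750).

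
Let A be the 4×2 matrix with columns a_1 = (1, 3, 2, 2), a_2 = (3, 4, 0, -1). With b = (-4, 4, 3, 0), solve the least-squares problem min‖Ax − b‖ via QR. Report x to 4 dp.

x = (1.0435, -0.3679)

a_1 = (1, 3, 2, 2); ‖a_1‖ = 4.2426, so e_1 = (0.2357, 0.7071, 0.4714, 0.4714).
e_1·a_2 = 0.2357·3 + 0.7071·4 + 0.4714·0 + 0.4714·(-1) = 3.0641.
u_2 = a_2 − 3.0641·e_1 = (2.2778, 1.8333, -1.4444, -2.4444).
‖u_2‖ = 4.0757, so e_2 = (0.5589, 0.4498, -0.3544, -0.5998).
Qᵀb = (3.2998, -1.4994).
Back-substitute: x_2 = -1.4994/4.0757 = -0.3679.
x_1 = (3.2998 − 3.0641·(-0.3679))/4.2426 = 1.0435.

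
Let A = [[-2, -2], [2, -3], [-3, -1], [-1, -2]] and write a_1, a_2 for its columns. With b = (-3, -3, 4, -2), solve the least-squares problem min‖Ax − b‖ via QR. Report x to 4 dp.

x = (-0.7143, 0.9524)

e_1 = a_1/‖a_1‖ = (-2, 2, -3, -1)/4.2426 = (-0.4714, 0.4714, -0.7071, -0.2357).
r_{12} = e_1·a_2 = 0.7071.
u_2 = a_2 − 0.7071·e_1 = (-1.6667, -3.3333, -0.5000, -1.8333).
‖u_2‖ = 4.1833, so e_2 = (-0.3984, -0.7968, -0.1195, -0.4383).
Qᵀb = (-2.3570, 3.9841).
Back-substitute: x_2 = 3.9841/4.1833 = 0.9524.
x_1 = (-2.3570 − 0.7071·0.9524)/4.2426 = -0.7143.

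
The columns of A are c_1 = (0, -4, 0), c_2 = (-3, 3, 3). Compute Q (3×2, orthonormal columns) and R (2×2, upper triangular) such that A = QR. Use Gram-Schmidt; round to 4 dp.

Q = [[0.0000, -0.7071], [-1.0000, 0.0000], [0.0000, 0.7071]], R = [[4.0000, -3.0000], [0.0000, 4.2426]]

e_1 = c_1/‖c_1‖ = (0, -4, 0)/4.0000 = (0.0000, -1.0000, 0.0000).
r_{12} = e_1·c_2 = -3.0000.
u_2 = c_2 + 3.0000·e_1 = (-3.0000, 0.0000, 3.0000).
‖u_2‖ = 4.2426, so e_2 = (-0.7071, 0.0000, 0.7071).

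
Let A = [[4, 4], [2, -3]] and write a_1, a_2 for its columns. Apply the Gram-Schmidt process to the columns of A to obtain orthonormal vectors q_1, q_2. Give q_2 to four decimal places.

q_1 = a_1/‖a_1‖ = (4, 2)/4.4721 = (0.8944, 0.4472).
r_{12} = q_1·a_2 = 2.2361.
u_2 = a_2 − 2.2361·q_1 = (2.0000, -4.0000).
‖u_2‖ = 4.4721, so q_2 = (0.4472, -0.8944).

q_2 = (0.4472, -0.8944)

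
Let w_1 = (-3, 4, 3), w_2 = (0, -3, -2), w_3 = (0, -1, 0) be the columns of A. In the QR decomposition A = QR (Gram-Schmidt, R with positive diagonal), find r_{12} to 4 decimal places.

r_{12} = -3.0870

w_1 = (-3, 4, 3); ‖w_1‖ = 5.8310, so q_1 = (-0.5145, 0.6860, 0.5145).
r_{12} = q_1·w_2 = -3.0870.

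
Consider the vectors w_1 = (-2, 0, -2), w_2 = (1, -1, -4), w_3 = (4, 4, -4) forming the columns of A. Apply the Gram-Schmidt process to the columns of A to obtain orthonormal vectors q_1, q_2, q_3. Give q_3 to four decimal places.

q_3 = (0.1925, 0.9623, -0.1925)

q_1 = w_1/‖w_1‖ = (-2, 0, -2)/2.8284 = (-0.7071, 0.0000, -0.7071).
r_{12} = q_1·w_2 = 2.1213.
u_2 = w_2 − 2.1213·q_1 = (2.5000, -1.0000, -2.5000).
‖u_2‖ = 3.6742, so q_2 = (0.6804, -0.2722, -0.6804).
r_{13} = q_1·w_3 = 0.0000; r_{23} = q_2·w_3 = 4.3546.
u_3 = w_3 + 0.0000·q_1 − 4.3546·q_2 = (1.0370, 5.1852, -1.0370).
‖u_3‖ = 5.3886, so q_3 = (0.1925, 0.9623, -0.1925).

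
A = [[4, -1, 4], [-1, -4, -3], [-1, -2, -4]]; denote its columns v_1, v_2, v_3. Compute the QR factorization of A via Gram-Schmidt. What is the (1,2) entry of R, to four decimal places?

r_{12} = 0.4714

v_1 = (4, -1, -1); ‖v_1‖ = 4.2426, so q_1 = (0.9428, -0.2357, -0.2357).
r_{12} = q_1·v_2 = 0.4714.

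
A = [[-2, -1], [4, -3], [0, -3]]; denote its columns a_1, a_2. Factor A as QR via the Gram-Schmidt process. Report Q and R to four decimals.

a_1 = (-2, 4, 0); ‖a_1‖ = 4.4721, so e_1 = (-0.4472, 0.8944, 0.0000).
e_1·a_2 = (-0.4472)·(-1) + 0.8944·(-3) + 0.0000·(-3) = -2.2361.
u_2 = a_2 + 2.2361·e_1 = (-2.0000, -1.0000, -3.0000).
‖u_2‖ = 3.7417, so e_2 = (-0.5345, -0.2673, -0.8018).

Q = [[-0.4472, -0.5345], [0.8944, -0.2673], [0.0000, -0.8018]], R = [[4.4721, -2.2361], [0.0000, 3.7417]]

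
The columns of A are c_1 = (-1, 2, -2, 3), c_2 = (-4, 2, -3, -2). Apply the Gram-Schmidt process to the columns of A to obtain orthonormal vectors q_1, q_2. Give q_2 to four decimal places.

q_2 = (-0.6552, 0.2048, -0.3891, -0.6143)

c_1 = (-1, 2, -2, 3); ‖c_1‖ = 4.2426, so q_1 = (-0.2357, 0.4714, -0.4714, 0.7071).
q_1·c_2 = (-0.2357)·(-4) + 0.4714·2 + (-0.4714)·(-3) + 0.7071·(-2) = 1.8856.
u_2 = c_2 − 1.8856·q_1 = (-3.5556, 1.1111, -2.1111, -3.3333).
‖u_2‖ = 5.4263, so q_2 = (-0.6552, 0.2048, -0.3891, -0.6143).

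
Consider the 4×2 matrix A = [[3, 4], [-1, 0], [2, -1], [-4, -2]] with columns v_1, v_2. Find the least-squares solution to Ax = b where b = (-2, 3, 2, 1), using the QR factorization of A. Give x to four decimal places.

x = (0.0882, -0.6471)

e_1 = v_1/‖v_1‖ = (3, -1, 2, -4)/5.4772 = (0.5477, -0.1826, 0.3651, -0.7303).
r_{12} = e_1·v_2 = 3.2863.
u_2 = v_2 − 3.2863·e_1 = (2.2000, 0.6000, -2.2000, 0.4000).
‖u_2‖ = 3.1937, so e_2 = (0.6888, 0.1879, -0.6888, 0.1252).
Qᵀb = (-1.6432, -2.0665).
Back-substitute: x_2 = -2.0665/3.1937 = -0.6471.
x_1 = (-1.6432 − 3.2863·(-0.6471))/5.4772 = 0.0882.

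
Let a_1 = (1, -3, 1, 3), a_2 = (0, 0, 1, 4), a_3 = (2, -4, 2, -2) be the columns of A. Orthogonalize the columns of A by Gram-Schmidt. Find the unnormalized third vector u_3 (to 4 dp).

u_3 = (0.5497, 0.3509, 2.0117, -0.5029)

a_1 = (1, -3, 1, 3); ‖a_1‖ = 4.4721, so e_1 = (0.2236, -0.6708, 0.2236, 0.6708).
e_1·a_2 = 0.2236·0 + (-0.6708)·0 + 0.2236·1 + 0.6708·4 = 2.9069.
u_2 = a_2 − 2.9069·e_1 = (-0.6500, 1.9500, 0.3500, 2.0500).
‖u_2‖ = 2.9240, so e_2 = (-0.2223, 0.6669, 0.1197, 0.7011).
e_1·a_3 = 0.2236·2 + (-0.6708)·(-4) + 0.2236·2 + 0.6708·(-2) = 2.2361; e_2·a_3 = (-0.2223)·2 + 0.6669·(-4) + 0.1197·2 + 0.7011·(-2) = -4.2749.
u_3 = a_3 − 2.2361·e_1 + 4.2749·e_2 = (0.5497, 0.3509, 2.0117, -0.5029).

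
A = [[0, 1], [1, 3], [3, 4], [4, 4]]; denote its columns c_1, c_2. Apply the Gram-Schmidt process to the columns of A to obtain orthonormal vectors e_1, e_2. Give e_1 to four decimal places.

c_1 = (0, 1, 3, 4); ‖c_1‖ = 5.0990, so e_1 = (0.0000, 0.1961, 0.5883, 0.7845).

e_1 = (0.0000, 0.1961, 0.5883, 0.7845)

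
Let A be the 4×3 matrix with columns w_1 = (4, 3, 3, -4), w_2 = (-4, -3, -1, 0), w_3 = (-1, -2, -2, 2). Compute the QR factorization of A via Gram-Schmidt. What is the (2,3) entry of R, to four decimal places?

r_{23} = -0.4483

w_1 = (4, 3, 3, -4); ‖w_1‖ = 7.0711, so q_1 = (0.5657, 0.4243, 0.4243, -0.5657).
q_1·w_2 = 0.5657·(-4) + 0.4243·(-3) + 0.4243·(-1) + (-0.5657)·0 = -3.9598.
u_2 = w_2 + 3.9598·q_1 = (-1.7600, -1.3200, 0.6800, -2.2400).
‖u_2‖ = 3.2125, so q_2 = (-0.5479, -0.4109, 0.2117, -0.6973).
r_{23} = q_2·w_3 = -0.4483.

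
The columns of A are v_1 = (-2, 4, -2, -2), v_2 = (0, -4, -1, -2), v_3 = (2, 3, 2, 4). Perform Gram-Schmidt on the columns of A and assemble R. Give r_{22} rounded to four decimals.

v_1 = (-2, 4, -2, -2); ‖v_1‖ = 5.2915, so e_1 = (-0.3780, 0.7559, -0.3780, -0.3780).
e_1·v_2 = (-0.3780)·0 + 0.7559·(-4) + (-0.3780)·(-1) + (-0.3780)·(-2) = -1.8898.
u_2 = v_2 + 1.8898·e_1 = (-0.7143, -2.5714, -1.7143, -2.7143).
r_{22} = ‖u_2‖ = 4.1748.

r_{22} = 4.1748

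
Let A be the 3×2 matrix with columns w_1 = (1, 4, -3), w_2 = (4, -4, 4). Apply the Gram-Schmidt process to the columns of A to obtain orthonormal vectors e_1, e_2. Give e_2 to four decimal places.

e_2 = (0.9684, -0.0605, 0.2421)

w_1 = (1, 4, -3); ‖w_1‖ = 5.0990, so e_1 = (0.1961, 0.7845, -0.5883).
e_1·w_2 = 0.1961·4 + 0.7845·(-4) + (-0.5883)·4 = -4.7068.
u_2 = w_2 + 4.7068·e_1 = (4.9231, -0.3077, 1.2308).
‖u_2‖ = 5.0839, so e_2 = (0.9684, -0.0605, 0.2421).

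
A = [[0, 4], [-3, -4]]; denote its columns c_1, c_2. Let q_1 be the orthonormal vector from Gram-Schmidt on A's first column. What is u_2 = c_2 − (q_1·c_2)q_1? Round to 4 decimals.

u_2 = (4.0000, 0.0000)

q_1 = c_1/‖c_1‖ = (0, -3)/3.0000 = (0.0000, -1.0000).
r_{12} = q_1·c_2 = 4.0000.
u_2 = c_2 − 4.0000·q_1 = (4.0000, 0.0000).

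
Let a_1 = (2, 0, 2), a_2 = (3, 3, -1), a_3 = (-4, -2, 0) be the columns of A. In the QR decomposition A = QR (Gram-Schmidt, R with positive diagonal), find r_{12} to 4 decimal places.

a_1 = (2, 0, 2); ‖a_1‖ = 2.8284, so e_1 = (0.7071, 0.0000, 0.7071).
r_{12} = e_1·a_2 = 1.4142.

r_{12} = 1.4142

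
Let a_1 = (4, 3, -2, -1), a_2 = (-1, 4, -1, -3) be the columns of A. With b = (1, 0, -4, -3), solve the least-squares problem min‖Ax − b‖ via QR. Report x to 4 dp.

x = (0.3885, 0.2574)

q_1 = a_1/‖a_1‖ = (4, 3, -2, -1)/5.4772 = (0.7303, 0.5477, -0.3651, -0.1826).
r_{12} = q_1·a_2 = 2.3735.
u_2 = a_2 − 2.3735·q_1 = (-2.7333, 2.7000, -0.1333, -2.5667).
‖u_2‖ = 4.6224, so q_2 = (-0.5913, 0.5841, -0.0288, -0.5553).
Qᵀb = (2.7386, 1.1899).
Back-substitute: x_2 = 1.1899/4.6224 = 0.2574.
x_1 = (2.7386 − 2.3735·0.2574)/5.4772 = 0.3885.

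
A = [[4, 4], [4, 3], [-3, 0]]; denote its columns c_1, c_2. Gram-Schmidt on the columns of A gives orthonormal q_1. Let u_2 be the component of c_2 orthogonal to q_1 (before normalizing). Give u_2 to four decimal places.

c_1 = (4, 4, -3); ‖c_1‖ = 6.4031, so q_1 = (0.6247, 0.6247, -0.4685).
q_1·c_2 = 0.6247·4 + 0.6247·3 + (-0.4685)·0 = 4.3729.
u_2 = c_2 − 4.3729·q_1 = (1.2683, 0.2683, 2.0488).

u_2 = (1.2683, 0.2683, 2.0488)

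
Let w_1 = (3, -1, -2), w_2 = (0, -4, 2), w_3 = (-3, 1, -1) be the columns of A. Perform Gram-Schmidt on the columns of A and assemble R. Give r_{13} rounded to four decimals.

r_{13} = -2.1381

q_1 = w_1/‖w_1‖ = (3, -1, -2)/3.7417 = (0.8018, -0.2673, -0.5345).
r_{13} = q_1·w_3 = -2.1381.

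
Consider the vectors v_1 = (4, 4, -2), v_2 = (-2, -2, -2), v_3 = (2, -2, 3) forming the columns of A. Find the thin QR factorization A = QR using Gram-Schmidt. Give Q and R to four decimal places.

Q = [[0.6667, -0.2357, 0.7071], [0.6667, -0.2357, -0.7071], [-0.3333, -0.9428, 0.0000]], R = [[6.0000, -2.0000, -1.0000], [0.0000, 2.8284, -2.8284], [0.0000, 0.0000, 2.8284]]

v_1 = (4, 4, -2); ‖v_1‖ = 6.0000, so q_1 = (0.6667, 0.6667, -0.3333).
q_1·v_2 = 0.6667·(-2) + 0.6667·(-2) + (-0.3333)·(-2) = -2.0000.
u_2 = v_2 + 2.0000·q_1 = (-0.6667, -0.6667, -2.6667).
‖u_2‖ = 2.8284, so q_2 = (-0.2357, -0.2357, -0.9428).
q_1·v_3 = 0.6667·2 + 0.6667·(-2) + (-0.3333)·3 = -1.0000; q_2·v_3 = (-0.2357)·2 + (-0.2357)·(-2) + (-0.9428)·3 = -2.8284.
u_3 = v_3 + 1.0000·q_1 + 2.8284·q_2 = (2.0000, -2.0000, 0.0000).
‖u_3‖ = 2.8284, so q_3 = (0.7071, -0.7071, 0.0000).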